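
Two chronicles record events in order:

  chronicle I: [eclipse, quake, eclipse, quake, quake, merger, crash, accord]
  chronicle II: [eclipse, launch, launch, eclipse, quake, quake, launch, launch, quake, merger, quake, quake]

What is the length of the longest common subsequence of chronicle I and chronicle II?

5

Match eclipse [1,4]; then quake [2,5]; then quake [4,6]; then quake [5,9]; then merger [6,10] — 5 events in the same relative order in both. Since dp[8][12] = 5, nothing longer is possible.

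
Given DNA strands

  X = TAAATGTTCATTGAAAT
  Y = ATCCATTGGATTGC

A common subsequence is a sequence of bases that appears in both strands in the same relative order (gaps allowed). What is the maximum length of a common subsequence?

9

Match A (X #4, Y #1); then T (X #5, Y #2); then C (X #9, Y #4); then A (X #10, Y #5); then T (X #11, Y #6); then T (X #12, Y #7); then G (X #13, Y #9); then A (X #14, Y #10); then T (X #17, Y #12) — 9 bases in the same relative order in both, and the DP table's final entry dp[17][14] is also 9, so no common subsequence is longer.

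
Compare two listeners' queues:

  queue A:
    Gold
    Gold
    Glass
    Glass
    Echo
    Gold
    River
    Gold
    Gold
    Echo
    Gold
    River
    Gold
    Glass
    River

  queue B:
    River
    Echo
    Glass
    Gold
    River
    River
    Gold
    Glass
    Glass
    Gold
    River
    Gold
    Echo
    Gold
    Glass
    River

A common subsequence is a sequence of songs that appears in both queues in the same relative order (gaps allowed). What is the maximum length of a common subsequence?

11

Match Gold (queue A #1, queue B #4) → Gold (queue A #2, queue B #7) → Glass (queue A #3, queue B #8) → Glass (queue A #4, queue B #9) → Gold (queue A #6, queue B #10) → River (queue A #7, queue B #11) → Gold (queue A #9, queue B #12) → Echo (queue A #10, queue B #13) → Gold (queue A #13, queue B #14) → Glass (queue A #14, queue B #15) → River (queue A #15, queue B #16) — 11 songs in the same relative order in both. The LCS DP gives dp[15][16] = 11, so this is optimal.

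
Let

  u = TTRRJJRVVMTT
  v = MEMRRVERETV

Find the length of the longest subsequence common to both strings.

4

Taking R (u #3, v #4), R (u #4, v #5), R (u #7, v #8), V (u #9, v #11) gives a common subsequence of length 4, and the DP table's final entry dp[12][11] is also 4, so no common subsequence is longer.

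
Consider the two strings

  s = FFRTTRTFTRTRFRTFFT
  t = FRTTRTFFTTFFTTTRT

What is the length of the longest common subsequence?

Pick F at s[2]=t[1]; then R at s[3]=t[2]; then T at s[4]=t[3]; then T at s[5]=t[4]; then R at s[6]=t[5]; then T at s[7]=t[6]; then F at s[8]=t[8]; then T at s[9]=t[9]; then T at s[11]=t[10]; then F at s[13]=t[12]; then R at s[14]=t[16]; then T at s[18]=t[17]; all 12 characters appear in both, in order. dp[18][17] = 12 confirms this is the maximum.

12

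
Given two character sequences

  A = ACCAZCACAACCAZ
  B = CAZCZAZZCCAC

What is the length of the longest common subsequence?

8

One common subsequence of length 8: A (A #1, B #2); then C (A #2, B #4); then A (A #4, B #6); then Z (A #5, B #8); then C (A #6, B #9); then C (A #8, B #10); then A (A #10, B #11); then C (A #12, B #12), and the DP table's final entry dp[14][12] is also 8, so no common subsequence is longer.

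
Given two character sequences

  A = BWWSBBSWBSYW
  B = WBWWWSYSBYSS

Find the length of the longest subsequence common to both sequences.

Taking B (A #1, B #2); then W (A #2, B #4); then W (A #3, B #5); then S (A #4, B #8); then B (A #5, B #9); then S (A #7, B #11); then S (A #10, B #12) gives a common subsequence of length 7. dp[12][12] = 7 confirms this is the maximum.

7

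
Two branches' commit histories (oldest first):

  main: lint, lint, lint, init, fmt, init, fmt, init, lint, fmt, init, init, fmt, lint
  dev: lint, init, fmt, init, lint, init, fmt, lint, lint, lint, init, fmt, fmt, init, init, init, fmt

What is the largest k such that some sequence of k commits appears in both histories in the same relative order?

10

One common subsequence of length 10: lint at main[1]=dev[8], lint at main[2]=dev[9], lint at main[3]=dev[10], init at main[4]=dev[11], fmt at main[5]=dev[12], fmt at main[7]=dev[13], init at main[8]=dev[14], init at main[11]=dev[15], init at main[12]=dev[16], fmt at main[13]=dev[17]. The LCS DP gives dp[14][17] = 10, so this is optimal.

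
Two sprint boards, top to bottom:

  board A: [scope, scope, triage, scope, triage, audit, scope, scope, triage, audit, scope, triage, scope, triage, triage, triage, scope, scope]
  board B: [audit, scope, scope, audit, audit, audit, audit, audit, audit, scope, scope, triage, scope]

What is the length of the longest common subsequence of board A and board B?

8

Taking scope [1,2] → scope [2,3] → audit [6,8] → audit [10,9] → scope [11,10] → scope [13,11] → triage [16,12] → scope [18,13] gives a common subsequence of length 8. The LCS DP gives dp[18][13] = 8, so this is optimal.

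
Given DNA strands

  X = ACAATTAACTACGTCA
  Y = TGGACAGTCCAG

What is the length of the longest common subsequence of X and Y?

One common subsequence of length 8: T at X[5]=Y[1] → A at X[8]=Y[4] → C at X[9]=Y[5] → A at X[11]=Y[6] → G at X[13]=Y[7] → T at X[14]=Y[8] → C at X[15]=Y[10] → A at X[16]=Y[11], and the DP table's final entry dp[16][12] is also 8, so no common subsequence is longer.

8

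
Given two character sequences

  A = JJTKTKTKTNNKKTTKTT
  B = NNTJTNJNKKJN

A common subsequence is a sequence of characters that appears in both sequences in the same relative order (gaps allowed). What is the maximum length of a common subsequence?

6

Match J [2,4], T [9,5], N [10,6], N [11,8], K [12,9], K [13,10] — 6 characters in the same relative order in both. dp[18][12] = 6 confirms this is the maximum.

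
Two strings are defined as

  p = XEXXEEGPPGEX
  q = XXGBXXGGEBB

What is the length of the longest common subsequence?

One common subsequence of length 6: X (p #1, q #2), X (p #3, q #5), X (p #4, q #6), G (p #7, q #7), G (p #10, q #8), E (p #11, q #9), and the DP table's final entry dp[12][11] is also 6, so no common subsequence is longer.

6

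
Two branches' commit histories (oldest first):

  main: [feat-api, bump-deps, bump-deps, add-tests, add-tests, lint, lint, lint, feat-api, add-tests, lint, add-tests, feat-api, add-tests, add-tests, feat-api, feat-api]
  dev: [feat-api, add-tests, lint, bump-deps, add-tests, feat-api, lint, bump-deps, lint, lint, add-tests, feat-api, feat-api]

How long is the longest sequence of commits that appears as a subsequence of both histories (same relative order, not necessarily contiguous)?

9

Pick feat-api (main #1, dev #1), then bump-deps (main #3, dev #4), then add-tests (main #4, dev #5), then lint (main #6, dev #7), then lint (main #8, dev #9), then lint (main #11, dev #10), then add-tests (main #15, dev #11), then feat-api (main #16, dev #12), then feat-api (main #17, dev #13); all 9 commits appear in both, in order, and the DP table's final entry dp[17][13] is also 9, so no common subsequence is longer.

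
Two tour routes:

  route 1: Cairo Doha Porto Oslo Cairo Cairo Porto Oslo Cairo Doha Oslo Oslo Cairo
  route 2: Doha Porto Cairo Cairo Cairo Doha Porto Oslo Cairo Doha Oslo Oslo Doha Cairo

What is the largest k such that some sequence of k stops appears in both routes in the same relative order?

11

One common subsequence of length 11: Doha at route 1[2]=route 2[1], then Porto at route 1[3]=route 2[2], then Cairo at route 1[5]=route 2[4], then Cairo at route 1[6]=route 2[5], then Porto at route 1[7]=route 2[7], then Oslo at route 1[8]=route 2[8], then Cairo at route 1[9]=route 2[9], then Doha at route 1[10]=route 2[10], then Oslo at route 1[11]=route 2[11], then Oslo at route 1[12]=route 2[12], then Cairo at route 1[13]=route 2[14]. Since dp[13][14] = 11, nothing longer is possible.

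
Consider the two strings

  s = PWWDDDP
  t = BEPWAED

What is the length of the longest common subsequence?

One common subsequence of length 3: P (s #1, t #3), W (s #2, t #4), D (s #6, t #7). The LCS DP gives dp[7][7] = 3, so this is optimal.

3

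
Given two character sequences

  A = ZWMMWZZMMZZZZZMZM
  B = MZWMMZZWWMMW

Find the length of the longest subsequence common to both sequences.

8

Taking Z (A #1, B #2), W (A #2, B #3), M (A #3, B #4), M (A #4, B #5), Z (A #6, B #6), Z (A #7, B #7), M (A #8, B #10), M (A #9, B #11) gives a common subsequence of length 8. dp[17][12] = 8 confirms this is the maximum.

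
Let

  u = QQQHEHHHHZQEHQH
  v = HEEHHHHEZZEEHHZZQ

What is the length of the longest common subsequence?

10

One common subsequence of length 10: H at u[4]=v[1]; then E at u[5]=v[3]; then H at u[6]=v[4]; then H at u[7]=v[5]; then H at u[8]=v[6]; then H at u[9]=v[7]; then Z at u[10]=v[10]; then E at u[12]=v[12]; then H at u[13]=v[14]; then Q at u[14]=v[17], and the DP table's final entry dp[15][17] is also 10, so no common subsequence is longer.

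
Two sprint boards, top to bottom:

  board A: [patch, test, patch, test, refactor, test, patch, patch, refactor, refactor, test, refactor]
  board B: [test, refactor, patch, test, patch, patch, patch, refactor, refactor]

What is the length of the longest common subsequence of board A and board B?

Pick patch at board A[1]=board B[3] → test at board A[2]=board B[4] → patch at board A[3]=board B[5] → patch at board A[7]=board B[6] → patch at board A[8]=board B[7] → refactor at board A[10]=board B[8] → refactor at board A[12]=board B[9]; all 7 tasks appear in both, in order. Since dp[12][9] = 7, nothing longer is possible.

7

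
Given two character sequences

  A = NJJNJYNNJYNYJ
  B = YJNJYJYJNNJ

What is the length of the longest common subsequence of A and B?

8

Pick J [3,2]; then N [4,3]; then J [5,4]; then Y [6,5]; then J [9,6]; then Y [10,7]; then N [11,10]; then J [13,11]; all 8 characters appear in both, in order. Since dp[13][11] = 8, nothing longer is possible.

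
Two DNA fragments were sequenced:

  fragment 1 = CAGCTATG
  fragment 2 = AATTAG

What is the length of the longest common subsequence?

4

One common subsequence of length 4: A (fragment 1 #2, fragment 2 #2), then T (fragment 1 #5, fragment 2 #4), then A (fragment 1 #6, fragment 2 #5), then G (fragment 1 #8, fragment 2 #6). Since dp[8][6] = 4, nothing longer is possible.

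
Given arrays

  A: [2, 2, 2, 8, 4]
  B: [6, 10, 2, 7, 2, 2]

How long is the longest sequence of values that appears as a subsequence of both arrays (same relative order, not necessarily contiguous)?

3

Let dp[i][j] be the LCS length of the first i values of A and the first j values of B. dp[i][j] = dp[i-1][j-1]+1 when the i-th and j-th values match, else max(dp[i-1][j], dp[i][j-1]).
    ·  6 10  2  7  2  2
 ·  0  0  0  0  0  0  0
 2  0  0  0  1  1  1  1
 2  0  0  0  1  1  2  2
 2  0  0  0  1  1  2  3
 8  0  0  0  1  1  2  3
 4  0  0  0  1  1  2  3
dp[5][6] = 3. One LCS (by backtracking along matches): 2, 2, 2.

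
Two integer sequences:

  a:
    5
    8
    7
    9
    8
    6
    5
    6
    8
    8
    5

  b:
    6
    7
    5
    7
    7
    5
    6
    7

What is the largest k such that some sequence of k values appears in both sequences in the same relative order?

Let dp[i][j] be the LCS length of the first i values of a and the first j values of b. dp[i][j] = dp[i-1][j-1]+1 when the i-th and j-th values match, else max(dp[i-1][j], dp[i][j-1]).
    ·  6  7  5  7  7  5  6  7
 ·  0  0  0  0  0  0  0  0  0
 5  0  0  0  1  1  1  1  1  1
 8  0  0  0  1  1  1  1  1  1
 7  0  0  1  1  2  2  2  2  2
 9  0  0  1  1  2  2  2  2  2
 8  0  0  1  1  2  2  2  2  2
 6  0  1  1  1  2  2  2  3  3
 5  0  1  1  2  2  2  3  3  3
 6  0  1  1  2  2  2  3  4  4
 8  0  1  1  2  2  2  3  4  4
 8  0  1  1  2  2  2  3  4  4
 5  0  1  1  2  2  2  3  4  4
dp[11][8] = 4. One LCS (by backtracking along matches): 5, 7, 5, 6.

4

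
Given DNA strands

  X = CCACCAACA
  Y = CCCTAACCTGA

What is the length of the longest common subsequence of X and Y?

Let dp[i][j] be the LCS length of the first i bases of X and the first j bases of Y. dp[i][j] = dp[i-1][j-1]+1 when the i-th and j-th bases match, else max(dp[i-1][j], dp[i][j-1]).
    ·  C  C  C  T  A  A  C  C  T  G  A
 ·  0  0  0  0  0  0  0  0  0  0  0  0
 C  0  1  1  1  1  1  1  1  1  1  1  1
 C  0  1  2  2  2  2  2  2  2  2  2  2
 A  0  1  2  2  2  3  3  3  3  3  3  3
 C  0  1  2  3  3  3  3  4  4  4  4  4
 C  0  1  2  3  3  3  3  4  5  5  5  5
 A  0  1  2  3  3  4  4  4  5  5  5  6
 A  0  1  2  3  3  4  5  5  5  5  5  6
 C  0  1  2  3  3  4  5  6  6  6  6  6
 A  0  1  2  3  3  4  5  6  6  6  6  7
dp[9][11] = 7. One LCS (by backtracking along matches): CCCAACA.

7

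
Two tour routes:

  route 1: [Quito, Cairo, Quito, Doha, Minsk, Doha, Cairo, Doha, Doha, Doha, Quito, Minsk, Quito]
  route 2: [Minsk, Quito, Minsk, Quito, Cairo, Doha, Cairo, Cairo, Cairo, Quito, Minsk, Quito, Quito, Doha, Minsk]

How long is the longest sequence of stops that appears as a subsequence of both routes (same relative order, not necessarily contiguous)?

Match Quito [1,4] → Cairo [2,5] → Doha [4,6] → Cairo [7,9] → Quito [11,10] → Minsk [12,11] → Quito [13,13] — 7 stops in the same relative order in both. Since dp[13][15] = 7, nothing longer is possible.

7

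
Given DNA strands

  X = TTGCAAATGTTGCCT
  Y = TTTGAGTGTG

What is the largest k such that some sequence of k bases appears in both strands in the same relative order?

8

Pick T [1,2], T [2,3], G [3,4], A [5,5], T [8,7], G [9,8], T [11,9], G [12,10]; all 8 bases appear in both, in order. Since dp[15][10] = 8, nothing longer is possible.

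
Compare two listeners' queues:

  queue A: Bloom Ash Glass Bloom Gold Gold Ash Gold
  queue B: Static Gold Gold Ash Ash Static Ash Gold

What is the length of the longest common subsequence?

4

One common subsequence of length 4: Gold [5,2]; then Gold [6,3]; then Ash [7,7]; then Gold [8,8]. The LCS DP gives dp[8][8] = 4, so this is optimal.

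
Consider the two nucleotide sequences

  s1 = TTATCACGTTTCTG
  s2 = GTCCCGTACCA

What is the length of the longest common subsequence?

6

One common subsequence of length 6: T [1,2] → C [5,4] → C [7,5] → G [8,6] → T [9,7] → C [12,10], and the DP table's final entry dp[14][11] is also 6, so no common subsequence is longer.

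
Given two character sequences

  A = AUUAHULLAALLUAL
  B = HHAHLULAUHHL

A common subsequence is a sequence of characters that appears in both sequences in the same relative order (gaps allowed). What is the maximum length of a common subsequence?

7

One common subsequence of length 7: A at A[4]=B[3]; then H at A[5]=B[4]; then U at A[6]=B[6]; then L at A[8]=B[7]; then A at A[10]=B[8]; then U at A[13]=B[9]; then L at A[15]=B[12]. The LCS DP gives dp[15][12] = 7, so this is optimal.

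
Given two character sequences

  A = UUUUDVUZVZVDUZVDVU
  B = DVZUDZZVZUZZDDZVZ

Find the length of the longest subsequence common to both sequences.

10

Pick D at A[5]=B[1]; then V at A[6]=B[2]; then U at A[7]=B[4]; then Z at A[8]=B[7]; then V at A[9]=B[8]; then Z at A[10]=B[9]; then U at A[13]=B[10]; then Z at A[14]=B[12]; then D at A[16]=B[14]; then V at A[17]=B[16]; all 10 characters appear in both, in order, and the DP table's final entry dp[18][17] is also 10, so no common subsequence is longer.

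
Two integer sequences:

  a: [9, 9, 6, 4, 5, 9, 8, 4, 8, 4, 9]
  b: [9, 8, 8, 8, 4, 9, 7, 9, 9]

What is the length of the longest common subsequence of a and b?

Pick 9 at a[1]=b[1]; then 8 at a[7]=b[3]; then 8 at a[9]=b[4]; then 4 at a[10]=b[5]; then 9 at a[11]=b[9]; all 5 values appear in both, in order, and the DP table's final entry dp[11][9] is also 5, so no common subsequence is longer.

5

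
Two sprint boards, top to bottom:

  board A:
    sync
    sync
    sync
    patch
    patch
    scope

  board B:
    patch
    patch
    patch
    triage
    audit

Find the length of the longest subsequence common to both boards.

2

One common subsequence of length 2: patch (board A #4, board B #2), then patch (board A #5, board B #3), and the DP table's final entry dp[6][5] is also 2, so no common subsequence is longer.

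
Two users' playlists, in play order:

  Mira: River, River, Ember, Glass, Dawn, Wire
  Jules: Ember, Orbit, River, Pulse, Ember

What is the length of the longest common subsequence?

One common subsequence of length 2: River [1,3] → Ember [3,5]. The LCS DP gives dp[6][5] = 2, so this is optimal.

2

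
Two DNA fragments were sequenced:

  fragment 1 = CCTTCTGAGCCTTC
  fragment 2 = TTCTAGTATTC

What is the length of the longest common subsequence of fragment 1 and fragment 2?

Pick T [3,1]; then T [4,2]; then C [5,3]; then T [6,4]; then G [7,6]; then A [8,8]; then T [12,9]; then T [13,10]; then C [14,11]; all 9 bases appear in both, in order. The LCS DP gives dp[14][11] = 9, so this is optimal.

9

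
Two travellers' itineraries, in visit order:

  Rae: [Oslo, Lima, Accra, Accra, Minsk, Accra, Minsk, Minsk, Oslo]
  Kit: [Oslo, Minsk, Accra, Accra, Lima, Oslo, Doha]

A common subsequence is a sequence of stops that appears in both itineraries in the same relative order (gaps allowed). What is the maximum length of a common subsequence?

Taking Oslo [1,1], Accra [3,3], Accra [4,4], Oslo [9,6] gives a common subsequence of length 4. The LCS DP gives dp[9][7] = 4, so this is optimal.

4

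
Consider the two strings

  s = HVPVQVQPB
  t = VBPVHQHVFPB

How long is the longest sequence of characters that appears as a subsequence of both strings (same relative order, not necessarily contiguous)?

7

Let dp[i][j] be the LCS length of the first i characters of s and the first j characters of t. dp[i][j] = dp[i-1][j-1]+1 when the i-th and j-th characters match, else max(dp[i-1][j], dp[i][j-1]).
    ·  V  B  P  V  H  Q  H  V  F  P  B
 ·  0  0  0  0  0  0  0  0  0  0  0  0
 H  0  0  0  0  0  1  1  1  1  1  1  1
 V  0  1  1  1  1  1  1  1  2  2  2  2
 P  0  1  1  2  2  2  2  2  2  2  3  3
 V  0  1  1  2  3  3  3  3  3  3  3  3
 Q  0  1  1  2  3  3  4  4  4  4  4  4
 V  0  1  1  2  3  3  4  4  5  5  5  5
 Q  0  1  1  2  3  3  4  4  5  5  5  5
 P  0  1  1  2  3  3  4  4  5  5  6  6
 B  0  1  2  2  3  3  4  4  5  5  6  7
dp[9][11] = 7. One LCS (by backtracking along matches): VPVQVPB.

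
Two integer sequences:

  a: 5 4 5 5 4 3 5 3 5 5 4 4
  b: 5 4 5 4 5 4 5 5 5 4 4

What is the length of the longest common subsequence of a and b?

Let dp[i][j] be the LCS length of the first i values of a and the first j values of b. dp[i][j] = dp[i-1][j-1]+1 when the i-th and j-th values match, else max(dp[i-1][j], dp[i][j-1]).
    ·  5  4  5  4  5  4  5  5  5  4  4
 ·  0  0  0  0  0  0  0  0  0  0  0  0
 5  0  1  1  1  1  1  1  1  1  1  1  1
 4  0  1  2  2  2  2  2  2  2  2  2  2
 5  0  1  2  3  3  3  3  3  3  3  3  3
 5  0  1  2  3  3  4  4  4  4  4  4  4
 4  0  1  2  3  4  4  5  5  5  5  5  5
 3  0  1  2  3  4  4  5  5  5  5  5  5
 5  0  1  2  3  4  5  5  6  6  6  6  6
 3  0  1  2  3  4  5  5  6  6  6  6  6
 5  0  1  2  3  4  5  5  6  7  7  7  7
 5  0  1  2  3  4  5  5  6  7  8  8  8
 4  0  1  2  3  4  5  6  6  7  8  9  9
 4  0  1  2  3  4  5  6  6  7  8  9 10
dp[12][11] = 10. One LCS (by backtracking along matches): 5, 4, 5, 5, 4, 5, 5, 5, 4, 4.

10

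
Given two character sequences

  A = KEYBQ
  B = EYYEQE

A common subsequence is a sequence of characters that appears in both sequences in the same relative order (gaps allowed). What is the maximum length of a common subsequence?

Taking E [2,1]; then Y [3,3]; then Q [5,5] gives a common subsequence of length 3, and the DP table's final entry dp[5][6] is also 3, so no common subsequence is longer.

3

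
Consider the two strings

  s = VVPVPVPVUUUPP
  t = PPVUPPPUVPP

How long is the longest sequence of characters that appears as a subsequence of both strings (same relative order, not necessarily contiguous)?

Let dp[i][j] be the LCS length of the first i characters of s and the first j characters of t. dp[i][j] = dp[i-1][j-1]+1 when the i-th and j-th characters match, else max(dp[i-1][j], dp[i][j-1]).
    ·  P  P  V  U  P  P  P  U  V  P  P
 ·  0  0  0  0  0  0  0  0  0  0  0  0
 V  0  0  0  1  1  1  1  1  1  1  1  1
 V  0  0  0  1  1  1  1  1  1  2  2  2
 P  0  1  1  1  1  2  2  2  2  2  3  3
 V  0  1  1  2  2  2  2  2  2  3  3  3
 P  0  1  2  2  2  3  3  3  3  3  4  4
 V  0  1  2  3  3  3  3  3  3  4  4  4
 P  0  1  2  3  3  4  4  4  4  4  5  5
 V  0  1  2  3  3  4  4  4  4  5  5  5
 U  0  1  2  3  4  4  4  4  5  5  5  5
 U  0  1  2  3  4  4  4  4  5  5  5  5
 U  0  1  2  3  4  4  4  4  5  5  5  5
 P  0  1  2  3  4  5  5  5  5  5  6  6
 P  0  1  2  3  4  5  6  6  6  6  6  7
dp[13][11] = 7. One LCS (by backtracking along matches): VPPPVPP.

7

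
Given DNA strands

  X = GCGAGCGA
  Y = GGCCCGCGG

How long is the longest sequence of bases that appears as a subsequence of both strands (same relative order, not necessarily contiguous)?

5

Match G at X[1]=Y[2], then C at X[2]=Y[5], then G at X[3]=Y[6], then G at X[5]=Y[8], then G at X[7]=Y[9] — 5 bases in the same relative order in both, and the DP table's final entry dp[8][9] is also 5, so no common subsequence is longer.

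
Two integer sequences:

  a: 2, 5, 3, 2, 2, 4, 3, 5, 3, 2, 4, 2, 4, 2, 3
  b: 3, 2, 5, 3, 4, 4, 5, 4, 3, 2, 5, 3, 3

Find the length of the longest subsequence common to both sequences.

8

Taking 2 [1,2], 5 [2,3], 3 [3,4], 4 [6,8], 3 [7,9], 5 [8,11], 3 [9,12], 3 [15,13] gives a common subsequence of length 8. dp[15][13] = 8 confirms this is the maximum.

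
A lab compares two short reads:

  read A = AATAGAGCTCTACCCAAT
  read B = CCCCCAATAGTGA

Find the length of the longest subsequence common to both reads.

8

Taking C at read A[8]=read B[1] → C at read A[10]=read B[2] → C at read A[13]=read B[3] → C at read A[14]=read B[4] → C at read A[15]=read B[5] → A at read A[16]=read B[7] → A at read A[17]=read B[9] → T at read A[18]=read B[11] gives a common subsequence of length 8. dp[18][13] = 8 confirms this is the maximum.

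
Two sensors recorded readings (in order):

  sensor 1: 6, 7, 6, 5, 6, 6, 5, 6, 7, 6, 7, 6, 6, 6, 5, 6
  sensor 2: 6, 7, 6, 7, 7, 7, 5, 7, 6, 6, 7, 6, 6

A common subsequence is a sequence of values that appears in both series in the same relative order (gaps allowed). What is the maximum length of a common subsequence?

Match 6 at sensor 1[1]=sensor 2[1] → 7 at sensor 1[2]=sensor 2[2] → 6 at sensor 1[3]=sensor 2[3] → 5 at sensor 1[4]=sensor 2[7] → 6 at sensor 1[8]=sensor 2[9] → 6 at sensor 1[10]=sensor 2[10] → 7 at sensor 1[11]=sensor 2[11] → 6 at sensor 1[14]=sensor 2[12] → 6 at sensor 1[16]=sensor 2[13] — 9 values in the same relative order in both. The LCS DP gives dp[16][13] = 9, so this is optimal.

9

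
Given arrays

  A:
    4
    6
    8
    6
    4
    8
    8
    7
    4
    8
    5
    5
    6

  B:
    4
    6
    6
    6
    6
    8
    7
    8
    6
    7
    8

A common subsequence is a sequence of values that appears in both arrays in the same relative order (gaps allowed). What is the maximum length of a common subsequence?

7

Pick 4 at A[1]=B[1]; then 6 at A[2]=B[4]; then 6 at A[4]=B[5]; then 8 at A[6]=B[6]; then 8 at A[7]=B[8]; then 7 at A[8]=B[10]; then 8 at A[10]=B[11]; all 7 values appear in both, in order. Since dp[13][11] = 7, nothing longer is possible.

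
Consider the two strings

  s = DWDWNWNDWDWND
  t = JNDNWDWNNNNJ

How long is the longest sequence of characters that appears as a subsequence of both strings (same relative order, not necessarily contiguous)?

Match D [1,3], then W [2,5], then D [3,6], then W [4,7], then N [5,9], then N [7,10], then N [12,11] — 7 characters in the same relative order in both. Since dp[13][12] = 7, nothing longer is possible.

7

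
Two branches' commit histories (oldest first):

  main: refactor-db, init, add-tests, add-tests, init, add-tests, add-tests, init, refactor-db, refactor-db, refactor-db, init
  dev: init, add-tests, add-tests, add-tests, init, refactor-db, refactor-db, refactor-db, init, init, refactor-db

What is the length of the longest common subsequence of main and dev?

9

Taking init [2,1]; then add-tests [4,2]; then add-tests [6,3]; then add-tests [7,4]; then init [8,5]; then refactor-db [9,6]; then refactor-db [10,7]; then refactor-db [11,8]; then init [12,10] gives a common subsequence of length 9. dp[12][11] = 9 confirms this is the maximum.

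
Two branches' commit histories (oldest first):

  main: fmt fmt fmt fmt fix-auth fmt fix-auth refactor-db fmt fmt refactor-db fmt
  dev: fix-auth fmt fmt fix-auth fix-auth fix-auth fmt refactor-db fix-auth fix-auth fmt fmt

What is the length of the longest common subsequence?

Taking fmt at main[1]=dev[2] → fmt at main[2]=dev[3] → fmt at main[3]=dev[7] → fix-auth at main[5]=dev[9] → fix-auth at main[7]=dev[10] → fmt at main[10]=dev[11] → fmt at main[12]=dev[12] gives a common subsequence of length 7. Since dp[12][12] = 7, nothing longer is possible.

7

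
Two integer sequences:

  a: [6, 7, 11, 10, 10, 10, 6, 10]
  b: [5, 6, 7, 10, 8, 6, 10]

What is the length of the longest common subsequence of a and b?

One common subsequence of length 5: 6 [1,2]; then 7 [2,3]; then 10 [4,4]; then 6 [7,6]; then 10 [8,7]. dp[8][7] = 5 confirms this is the maximum.

5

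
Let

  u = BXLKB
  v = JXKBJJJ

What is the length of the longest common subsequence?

3

Let dp[i][j] be the LCS length of the first i characters of u and the first j characters of v. dp[i][j] = dp[i-1][j-1]+1 when the i-th and j-th characters match, else max(dp[i-1][j], dp[i][j-1]).
    ·  J  X  K  B  J  J  J
 ·  0  0  0  0  0  0  0  0
 B  0  0  0  0  1  1  1  1
 X  0  0  1  1  1  1  1  1
 L  0  0  1  1  1  1  1  1
 K  0  0  1  2  2  2  2  2
 B  0  0  1  2  3  3  3  3
dp[5][7] = 3. One LCS (by backtracking along matches): XKB.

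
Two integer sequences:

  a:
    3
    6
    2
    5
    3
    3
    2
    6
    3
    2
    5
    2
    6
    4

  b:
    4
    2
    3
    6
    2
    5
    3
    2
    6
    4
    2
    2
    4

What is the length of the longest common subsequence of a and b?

Match 3 at a[1]=b[3] → 6 at a[2]=b[4] → 2 at a[3]=b[5] → 5 at a[4]=b[6] → 3 at a[6]=b[7] → 2 at a[7]=b[8] → 6 at a[8]=b[9] → 2 at a[10]=b[11] → 2 at a[12]=b[12] → 4 at a[14]=b[13] — 10 values in the same relative order in both. dp[14][13] = 10 confirms this is the maximum.

10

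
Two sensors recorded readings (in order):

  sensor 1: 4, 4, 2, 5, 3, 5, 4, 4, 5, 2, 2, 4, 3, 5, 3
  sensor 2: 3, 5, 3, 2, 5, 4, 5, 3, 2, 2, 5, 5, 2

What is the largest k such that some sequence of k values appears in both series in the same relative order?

Taking 5 (sensor 1 #4, sensor 2 #2) → 3 (sensor 1 #5, sensor 2 #3) → 5 (sensor 1 #6, sensor 2 #5) → 4 (sensor 1 #8, sensor 2 #6) → 5 (sensor 1 #9, sensor 2 #7) → 2 (sensor 1 #10, sensor 2 #9) → 2 (sensor 1 #11, sensor 2 #10) → 5 (sensor 1 #14, sensor 2 #12) gives a common subsequence of length 8. The LCS DP gives dp[15][13] = 8, so this is optimal.

8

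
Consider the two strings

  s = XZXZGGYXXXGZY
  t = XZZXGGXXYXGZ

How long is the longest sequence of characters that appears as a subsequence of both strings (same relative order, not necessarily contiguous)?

10

Match X at s[1]=t[1], then Z at s[2]=t[3], then X at s[3]=t[4], then G at s[5]=t[5], then G at s[6]=t[6], then X at s[8]=t[7], then X at s[9]=t[8], then X at s[10]=t[10], then G at s[11]=t[11], then Z at s[12]=t[12] — 10 characters in the same relative order in both. Since dp[13][12] = 10, nothing longer is possible.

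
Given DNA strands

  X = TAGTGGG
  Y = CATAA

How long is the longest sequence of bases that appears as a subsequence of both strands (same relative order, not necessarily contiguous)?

Let dp[i][j] be the LCS length of the first i bases of X and the first j bases of Y. dp[i][j] = dp[i-1][j-1]+1 when the i-th and j-th bases match, else max(dp[i-1][j], dp[i][j-1]).
    ·  C  A  T  A  A
 ·  0  0  0  0  0  0
 T  0  0  0  1  1  1
 A  0  0  1  1  2  2
 G  0  0  1  1  2  2
 T  0  0  1  2  2  2
 G  0  0  1  2  2  2
 G  0  0  1  2  2  2
 G  0  0  1  2  2  2
dp[7][5] = 2. One LCS (by backtracking along matches): TA.

2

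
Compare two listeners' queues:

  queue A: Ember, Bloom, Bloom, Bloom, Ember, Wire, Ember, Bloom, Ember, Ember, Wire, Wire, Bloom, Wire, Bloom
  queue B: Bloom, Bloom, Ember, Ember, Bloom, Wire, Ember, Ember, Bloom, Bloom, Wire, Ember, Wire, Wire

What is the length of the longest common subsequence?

One common subsequence of length 10: Bloom at queue A[3]=queue B[1], Bloom at queue A[4]=queue B[2], Ember at queue A[5]=queue B[3], Ember at queue A[7]=queue B[4], Bloom at queue A[8]=queue B[5], Ember at queue A[9]=queue B[7], Ember at queue A[10]=queue B[8], Wire at queue A[11]=queue B[11], Wire at queue A[12]=queue B[13], Wire at queue A[14]=queue B[14]. Since dp[15][14] = 10, nothing longer is possible.

10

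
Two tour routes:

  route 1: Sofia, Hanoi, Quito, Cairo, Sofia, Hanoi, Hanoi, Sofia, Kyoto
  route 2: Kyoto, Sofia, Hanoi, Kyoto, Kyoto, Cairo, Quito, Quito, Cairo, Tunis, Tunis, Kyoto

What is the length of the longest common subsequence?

5

One common subsequence of length 5: Sofia (route 1 #1, route 2 #2) → Hanoi (route 1 #2, route 2 #3) → Quito (route 1 #3, route 2 #8) → Cairo (route 1 #4, route 2 #9) → Kyoto (route 1 #9, route 2 #12). dp[9][12] = 5 confirms this is the maximum.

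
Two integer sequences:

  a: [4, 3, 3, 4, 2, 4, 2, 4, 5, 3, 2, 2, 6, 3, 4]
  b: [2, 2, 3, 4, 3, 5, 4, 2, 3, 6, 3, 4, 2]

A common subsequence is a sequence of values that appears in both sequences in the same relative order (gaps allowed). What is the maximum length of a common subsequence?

8

Match 4 [1,4] → 3 [2,5] → 4 [6,7] → 2 [7,8] → 3 [10,9] → 6 [13,10] → 3 [14,11] → 4 [15,12] — 8 values in the same relative order in both, and the DP table's final entry dp[15][13] is also 8, so no common subsequence is longer.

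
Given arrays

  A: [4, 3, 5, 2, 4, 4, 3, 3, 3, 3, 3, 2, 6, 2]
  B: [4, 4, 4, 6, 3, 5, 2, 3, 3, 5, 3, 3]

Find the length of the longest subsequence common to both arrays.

8

Pick 4 (A #1, B #3) → 3 (A #2, B #5) → 5 (A #3, B #6) → 2 (A #4, B #7) → 3 (A #7, B #8) → 3 (A #8, B #9) → 3 (A #10, B #11) → 3 (A #11, B #12); all 8 values appear in both, in order. dp[14][12] = 8 confirms this is the maximum.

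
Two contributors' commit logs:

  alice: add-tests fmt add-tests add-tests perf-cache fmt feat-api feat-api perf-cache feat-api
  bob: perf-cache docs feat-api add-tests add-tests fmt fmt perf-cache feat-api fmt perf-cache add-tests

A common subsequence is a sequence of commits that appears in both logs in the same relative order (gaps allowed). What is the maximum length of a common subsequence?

Match add-tests (alice #1, bob #5); then fmt (alice #2, bob #7); then perf-cache (alice #5, bob #8); then fmt (alice #6, bob #10); then perf-cache (alice #9, bob #11) — 5 commits in the same relative order in both. Since dp[10][12] = 5, nothing longer is possible.

5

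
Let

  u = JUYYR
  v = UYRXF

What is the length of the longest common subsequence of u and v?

3

One common subsequence of length 3: U [2,1], Y [4,2], R [5,3]. The LCS DP gives dp[5][5] = 3, so this is optimal.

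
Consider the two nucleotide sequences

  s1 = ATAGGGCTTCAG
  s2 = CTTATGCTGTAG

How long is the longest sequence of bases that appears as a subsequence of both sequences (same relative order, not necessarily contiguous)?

Pick A (s1 #1, s2 #4), T (s1 #2, s2 #5), G (s1 #6, s2 #6), C (s1 #7, s2 #7), T (s1 #8, s2 #8), T (s1 #9, s2 #10), A (s1 #11, s2 #11), G (s1 #12, s2 #12); all 8 bases appear in both, in order. dp[12][12] = 8 confirms this is the maximum.

8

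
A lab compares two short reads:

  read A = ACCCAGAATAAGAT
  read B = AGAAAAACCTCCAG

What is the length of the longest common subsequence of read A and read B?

8

Match A [5,1], G [6,2], A [7,3], A [8,4], A [10,5], A [11,6], A [13,7], T [14,10] — 8 bases in the same relative order in both. dp[14][14] = 8 confirms this is the maximum.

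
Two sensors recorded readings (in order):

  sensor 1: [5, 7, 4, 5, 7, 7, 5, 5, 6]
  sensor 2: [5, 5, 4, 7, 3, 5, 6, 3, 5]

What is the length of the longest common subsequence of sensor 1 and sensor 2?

5

Match 5 at sensor 1[1]=sensor 2[2]; then 4 at sensor 1[3]=sensor 2[3]; then 7 at sensor 1[5]=sensor 2[4]; then 5 at sensor 1[7]=sensor 2[6]; then 5 at sensor 1[8]=sensor 2[9] — 5 values in the same relative order in both. dp[9][9] = 5 confirms this is the maximum.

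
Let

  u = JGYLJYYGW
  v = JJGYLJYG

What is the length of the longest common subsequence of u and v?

7

Pick J [1,2]; then G [2,3]; then Y [3,4]; then L [4,5]; then J [5,6]; then Y [7,7]; then G [8,8]; all 7 characters appear in both, in order. Since dp[9][8] = 7, nothing longer is possible.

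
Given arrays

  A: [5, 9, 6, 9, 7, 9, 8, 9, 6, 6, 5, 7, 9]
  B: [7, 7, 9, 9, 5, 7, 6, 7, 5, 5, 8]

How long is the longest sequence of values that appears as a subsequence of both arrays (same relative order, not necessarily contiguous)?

One common subsequence of length 5: 9 at A[2]=B[3], then 9 at A[4]=B[4], then 7 at A[5]=B[6], then 6 at A[9]=B[7], then 5 at A[11]=B[10]. dp[13][11] = 5 confirms this is the maximum.

5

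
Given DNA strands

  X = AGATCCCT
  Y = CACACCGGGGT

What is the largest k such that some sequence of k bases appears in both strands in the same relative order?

5

Let dp[i][j] be the LCS length of the first i bases of X and the first j bases of Y. dp[i][j] = dp[i-1][j-1]+1 when the i-th and j-th bases match, else max(dp[i-1][j], dp[i][j-1]).
    ·  C  A  C  A  C  C  G  G  G  G  T
 ·  0  0  0  0  0  0  0  0  0  0  0  0
 A  0  0  1  1  1  1  1  1  1  1  1  1
 G  0  0  1  1  1  1  1  2  2  2  2  2
 A  0  0  1  1  2  2  2  2  2  2  2  2
 T  0  0  1  1  2  2  2  2  2  2  2  3
 C  0  1  1  2  2  3  3  3  3  3  3  3
 C  0  1  1  2  2  3  4  4  4  4  4  4
 C  0  1  1  2  2  3  4  4  4  4  4  4
 T  0  1  1  2  2  3  4  4  4  4  4  5
dp[8][11] = 5. One LCS (by backtracking along matches): AACCT.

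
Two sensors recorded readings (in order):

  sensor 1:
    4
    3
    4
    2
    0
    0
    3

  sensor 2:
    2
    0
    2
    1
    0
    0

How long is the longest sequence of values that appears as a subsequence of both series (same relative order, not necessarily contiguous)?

Let dp[i][j] be the LCS length of the first i values of sensor 1 and the first j values of sensor 2. dp[i][j] = dp[i-1][j-1]+1 when the i-th and j-th values match, else max(dp[i-1][j], dp[i][j-1]).
    ·  2  0  2  1  0  0
 ·  0  0  0  0  0  0  0
 4  0  0  0  0  0  0  0
 3  0  0  0  0  0  0  0
 4  0  0  0  0  0  0  0
 2  0  1  1  1  1  1  1
 0  0  1  2  2  2  2  2
 0  0  1  2  2  2  3  3
 3  0  1  2  2  2  3  3
dp[7][6] = 3. One LCS (by backtracking along matches): 2, 0, 0.

3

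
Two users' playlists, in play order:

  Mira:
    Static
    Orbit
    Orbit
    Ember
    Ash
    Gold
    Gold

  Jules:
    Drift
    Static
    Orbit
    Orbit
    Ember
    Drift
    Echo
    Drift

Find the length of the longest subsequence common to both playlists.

Match Static at Mira[1]=Jules[2]; then Orbit at Mira[2]=Jules[3]; then Orbit at Mira[3]=Jules[4]; then Ember at Mira[4]=Jules[5] — 4 songs in the same relative order in both. The LCS DP gives dp[7][8] = 4, so this is optimal.

4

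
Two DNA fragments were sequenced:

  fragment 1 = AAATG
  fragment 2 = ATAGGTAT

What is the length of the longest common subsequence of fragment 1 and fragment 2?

4

Let dp[i][j] be the LCS length of the first i bases of fragment 1 and the first j bases of fragment 2. dp[i][j] = dp[i-1][j-1]+1 when the i-th and j-th bases match, else max(dp[i-1][j], dp[i][j-1]).
    ·  A  T  A  G  G  T  A  T
 ·  0  0  0  0  0  0  0  0  0
 A  0  1  1  1  1  1  1  1  1
 A  0  1  1  2  2  2  2  2  2
 A  0  1  1  2  2  2  2  3  3
 T  0  1  2  2  2  2  3  3  4
 G  0  1  2  2  3  3  3  3  4
dp[5][8] = 4. One LCS (by backtracking along matches): AAAT.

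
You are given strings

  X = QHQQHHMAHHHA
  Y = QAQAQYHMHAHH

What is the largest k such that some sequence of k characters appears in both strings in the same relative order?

Pick Q (X #1, Y #1), Q (X #3, Y #3), Q (X #4, Y #5), H (X #5, Y #7), H (X #6, Y #9), A (X #8, Y #10), H (X #10, Y #11), H (X #11, Y #12); all 8 characters appear in both, in order. Since dp[12][12] = 8, nothing longer is possible.

8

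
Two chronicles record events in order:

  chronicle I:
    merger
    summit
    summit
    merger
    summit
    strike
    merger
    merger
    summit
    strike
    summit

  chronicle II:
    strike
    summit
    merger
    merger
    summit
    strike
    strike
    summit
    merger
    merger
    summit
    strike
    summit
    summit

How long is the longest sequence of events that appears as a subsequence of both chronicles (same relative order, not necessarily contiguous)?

Taking merger (chronicle I #1, chronicle II #3); then merger (chronicle I #4, chronicle II #4); then summit (chronicle I #5, chronicle II #5); then strike (chronicle I #6, chronicle II #7); then merger (chronicle I #7, chronicle II #9); then merger (chronicle I #8, chronicle II #10); then summit (chronicle I #9, chronicle II #11); then strike (chronicle I #10, chronicle II #12); then summit (chronicle I #11, chronicle II #14) gives a common subsequence of length 9. Since dp[11][14] = 9, nothing longer is possible.

9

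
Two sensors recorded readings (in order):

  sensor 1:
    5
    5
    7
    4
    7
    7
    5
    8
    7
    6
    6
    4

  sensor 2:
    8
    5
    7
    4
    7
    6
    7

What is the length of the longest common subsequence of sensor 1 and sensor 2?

5

Match 5 [2,2], 7 [3,3], 4 [4,4], 7 [5,5], 7 [9,7] — 5 values in the same relative order in both. Since dp[12][7] = 5, nothing longer is possible.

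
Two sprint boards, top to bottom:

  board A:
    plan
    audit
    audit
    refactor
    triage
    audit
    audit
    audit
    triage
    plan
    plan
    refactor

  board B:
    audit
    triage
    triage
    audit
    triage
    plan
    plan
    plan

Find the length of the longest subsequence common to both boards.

Match audit [2,1]; then triage [5,3]; then audit [8,4]; then triage [9,5]; then plan [10,7]; then plan [11,8] — 6 tasks in the same relative order in both, and the DP table's final entry dp[12][8] is also 6, so no common subsequence is longer.

6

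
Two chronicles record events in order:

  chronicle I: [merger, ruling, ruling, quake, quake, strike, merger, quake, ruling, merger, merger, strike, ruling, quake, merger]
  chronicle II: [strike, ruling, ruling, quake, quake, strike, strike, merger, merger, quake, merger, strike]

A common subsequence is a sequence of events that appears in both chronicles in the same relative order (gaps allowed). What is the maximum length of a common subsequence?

Pick ruling (chronicle I #2, chronicle II #2) → ruling (chronicle I #3, chronicle II #3) → quake (chronicle I #4, chronicle II #4) → quake (chronicle I #5, chronicle II #5) → strike (chronicle I #6, chronicle II #7) → merger (chronicle I #7, chronicle II #9) → quake (chronicle I #8, chronicle II #10) → merger (chronicle I #11, chronicle II #11) → strike (chronicle I #12, chronicle II #12); all 9 events appear in both, in order, and the DP table's final entry dp[15][12] is also 9, so no common subsequence is longer.

9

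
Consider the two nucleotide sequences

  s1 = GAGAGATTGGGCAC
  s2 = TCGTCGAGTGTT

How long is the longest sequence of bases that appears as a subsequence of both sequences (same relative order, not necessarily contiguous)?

One common subsequence of length 6: G (s1 #1, s2 #6), then A (s1 #2, s2 #7), then G (s1 #3, s2 #8), then G (s1 #5, s2 #10), then T (s1 #7, s2 #11), then T (s1 #8, s2 #12), and the DP table's final entry dp[14][12] is also 6, so no common subsequence is longer.

6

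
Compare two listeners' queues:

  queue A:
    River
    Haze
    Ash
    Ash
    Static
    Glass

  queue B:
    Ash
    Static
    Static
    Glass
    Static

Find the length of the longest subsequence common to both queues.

Match Ash [3,1], then Static [5,3], then Glass [6,4] — 3 songs in the same relative order in both. Since dp[6][5] = 3, nothing longer is possible.

3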